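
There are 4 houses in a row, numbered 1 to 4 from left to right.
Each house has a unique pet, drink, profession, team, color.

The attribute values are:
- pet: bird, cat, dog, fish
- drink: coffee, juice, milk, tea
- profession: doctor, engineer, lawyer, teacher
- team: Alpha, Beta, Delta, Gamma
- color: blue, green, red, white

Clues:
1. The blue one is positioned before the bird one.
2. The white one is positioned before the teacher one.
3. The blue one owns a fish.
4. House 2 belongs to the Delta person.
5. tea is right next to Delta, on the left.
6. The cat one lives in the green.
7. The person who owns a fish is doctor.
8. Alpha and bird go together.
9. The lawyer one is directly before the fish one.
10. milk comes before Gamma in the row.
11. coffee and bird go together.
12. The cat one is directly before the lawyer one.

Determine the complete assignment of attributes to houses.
Solution:

House | Pet | Drink | Profession | Team | Color
-----------------------------------------------
  1   | cat | tea | engineer | Beta | green
  2   | dog | milk | lawyer | Delta | white
  3   | fish | juice | doctor | Gamma | blue
  4   | bird | coffee | teacher | Alpha | red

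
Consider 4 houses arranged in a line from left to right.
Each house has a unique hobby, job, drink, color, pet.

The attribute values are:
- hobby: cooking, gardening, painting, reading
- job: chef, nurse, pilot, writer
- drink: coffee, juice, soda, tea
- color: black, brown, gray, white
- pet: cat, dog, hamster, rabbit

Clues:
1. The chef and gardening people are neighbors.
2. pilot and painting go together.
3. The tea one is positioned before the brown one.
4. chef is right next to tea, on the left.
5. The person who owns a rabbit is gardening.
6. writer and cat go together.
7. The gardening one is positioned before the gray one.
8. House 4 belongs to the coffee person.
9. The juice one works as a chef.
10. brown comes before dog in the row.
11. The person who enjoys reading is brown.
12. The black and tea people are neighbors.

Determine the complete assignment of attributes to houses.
Solution:

House | Hobby | Job | Drink | Color | Pet
-----------------------------------------
  1   | cooking | chef | juice | black | hamster
  2   | gardening | nurse | tea | white | rabbit
  3   | reading | writer | soda | brown | cat
  4   | painting | pilot | coffee | gray | dog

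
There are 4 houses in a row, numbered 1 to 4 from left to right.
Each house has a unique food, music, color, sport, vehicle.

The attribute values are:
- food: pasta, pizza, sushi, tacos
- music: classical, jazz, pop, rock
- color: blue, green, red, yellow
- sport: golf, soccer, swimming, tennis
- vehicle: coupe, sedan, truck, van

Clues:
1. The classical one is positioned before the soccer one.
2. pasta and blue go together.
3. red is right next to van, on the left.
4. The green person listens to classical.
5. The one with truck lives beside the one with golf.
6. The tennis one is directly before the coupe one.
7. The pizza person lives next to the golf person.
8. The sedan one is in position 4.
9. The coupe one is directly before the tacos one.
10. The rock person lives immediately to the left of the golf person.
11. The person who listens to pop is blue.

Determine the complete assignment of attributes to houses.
Solution:

House | Food | Music | Color | Sport | Vehicle
----------------------------------------------
  1   | pizza | rock | yellow | tennis | truck
  2   | sushi | jazz | red | golf | coupe
  3   | tacos | classical | green | swimming | van
  4   | pasta | pop | blue | soccer | sedan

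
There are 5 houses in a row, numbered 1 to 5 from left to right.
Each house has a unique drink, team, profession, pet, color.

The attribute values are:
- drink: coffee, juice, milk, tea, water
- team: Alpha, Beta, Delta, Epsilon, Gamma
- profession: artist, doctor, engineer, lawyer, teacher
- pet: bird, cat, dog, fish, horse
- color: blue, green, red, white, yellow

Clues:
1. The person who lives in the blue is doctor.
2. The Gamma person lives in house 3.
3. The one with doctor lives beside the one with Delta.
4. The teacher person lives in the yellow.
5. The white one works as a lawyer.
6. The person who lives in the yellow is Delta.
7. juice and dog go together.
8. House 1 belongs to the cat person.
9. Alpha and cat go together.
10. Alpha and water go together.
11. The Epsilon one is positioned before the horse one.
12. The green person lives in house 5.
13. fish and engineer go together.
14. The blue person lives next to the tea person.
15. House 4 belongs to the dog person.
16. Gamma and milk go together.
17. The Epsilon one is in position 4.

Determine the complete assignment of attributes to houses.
Solution:

House | Drink | Team | Profession | Pet | Color
-----------------------------------------------
  1   | water | Alpha | doctor | cat | blue
  2   | tea | Delta | teacher | bird | yellow
  3   | milk | Gamma | engineer | fish | red
  4   | juice | Epsilon | lawyer | dog | white
  5   | coffee | Beta | artist | horse | green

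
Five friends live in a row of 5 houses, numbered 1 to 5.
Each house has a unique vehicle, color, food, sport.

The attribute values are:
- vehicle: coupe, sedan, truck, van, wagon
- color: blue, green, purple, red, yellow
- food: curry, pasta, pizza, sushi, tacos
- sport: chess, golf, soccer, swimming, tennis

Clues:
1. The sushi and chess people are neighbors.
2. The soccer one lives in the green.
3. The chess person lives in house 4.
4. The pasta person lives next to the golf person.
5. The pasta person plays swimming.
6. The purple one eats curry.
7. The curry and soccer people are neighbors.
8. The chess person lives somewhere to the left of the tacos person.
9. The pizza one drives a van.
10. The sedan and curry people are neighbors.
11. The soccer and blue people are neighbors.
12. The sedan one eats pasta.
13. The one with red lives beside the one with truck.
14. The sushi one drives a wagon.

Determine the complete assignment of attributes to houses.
Solution:

House | Vehicle | Color | Food | Sport
--------------------------------------
  1   | sedan | red | pasta | swimming
  2   | truck | purple | curry | golf
  3   | wagon | green | sushi | soccer
  4   | van | blue | pizza | chess
  5   | coupe | yellow | tacos | tennis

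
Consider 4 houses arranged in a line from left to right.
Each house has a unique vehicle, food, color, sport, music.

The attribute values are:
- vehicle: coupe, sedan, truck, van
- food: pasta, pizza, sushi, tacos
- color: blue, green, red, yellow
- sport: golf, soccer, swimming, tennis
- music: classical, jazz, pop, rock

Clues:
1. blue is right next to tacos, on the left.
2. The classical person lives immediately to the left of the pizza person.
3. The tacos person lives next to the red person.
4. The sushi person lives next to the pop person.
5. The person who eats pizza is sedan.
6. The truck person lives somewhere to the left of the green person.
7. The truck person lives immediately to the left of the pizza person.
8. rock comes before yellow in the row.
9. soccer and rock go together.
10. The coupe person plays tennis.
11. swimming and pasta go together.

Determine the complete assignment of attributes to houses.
Solution:

House | Vehicle | Food | Color | Sport | Music
----------------------------------------------
  1   | van | sushi | blue | soccer | rock
  2   | coupe | tacos | yellow | tennis | pop
  3   | truck | pasta | red | swimming | classical
  4   | sedan | pizza | green | golf | jazz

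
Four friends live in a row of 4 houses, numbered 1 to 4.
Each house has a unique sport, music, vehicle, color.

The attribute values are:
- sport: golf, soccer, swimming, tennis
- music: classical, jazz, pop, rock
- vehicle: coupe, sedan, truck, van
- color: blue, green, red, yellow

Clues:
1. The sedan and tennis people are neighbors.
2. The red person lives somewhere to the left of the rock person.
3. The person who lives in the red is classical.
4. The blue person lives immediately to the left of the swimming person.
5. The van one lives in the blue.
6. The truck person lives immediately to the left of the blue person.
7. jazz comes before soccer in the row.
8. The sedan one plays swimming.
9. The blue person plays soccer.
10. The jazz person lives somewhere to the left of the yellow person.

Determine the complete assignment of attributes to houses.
Solution:

House | Sport | Music | Vehicle | Color
---------------------------------------
  1   | golf | jazz | truck | green
  2   | soccer | pop | van | blue
  3   | swimming | classical | sedan | red
  4   | tennis | rock | coupe | yellow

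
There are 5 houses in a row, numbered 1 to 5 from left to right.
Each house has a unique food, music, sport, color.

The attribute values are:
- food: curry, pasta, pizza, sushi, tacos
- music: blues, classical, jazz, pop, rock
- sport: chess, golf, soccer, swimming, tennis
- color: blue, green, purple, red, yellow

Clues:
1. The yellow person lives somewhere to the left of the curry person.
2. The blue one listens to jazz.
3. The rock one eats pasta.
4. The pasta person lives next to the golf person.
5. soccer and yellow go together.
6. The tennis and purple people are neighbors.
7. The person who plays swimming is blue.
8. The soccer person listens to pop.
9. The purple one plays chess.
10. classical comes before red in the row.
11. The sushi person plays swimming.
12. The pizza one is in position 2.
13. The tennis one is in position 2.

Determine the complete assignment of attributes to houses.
Solution:

House | Food | Music | Sport | Color
------------------------------------
  1   | tacos | pop | soccer | yellow
  2   | pizza | classical | tennis | green
  3   | pasta | rock | chess | purple
  4   | curry | blues | golf | red
  5   | sushi | jazz | swimming | blue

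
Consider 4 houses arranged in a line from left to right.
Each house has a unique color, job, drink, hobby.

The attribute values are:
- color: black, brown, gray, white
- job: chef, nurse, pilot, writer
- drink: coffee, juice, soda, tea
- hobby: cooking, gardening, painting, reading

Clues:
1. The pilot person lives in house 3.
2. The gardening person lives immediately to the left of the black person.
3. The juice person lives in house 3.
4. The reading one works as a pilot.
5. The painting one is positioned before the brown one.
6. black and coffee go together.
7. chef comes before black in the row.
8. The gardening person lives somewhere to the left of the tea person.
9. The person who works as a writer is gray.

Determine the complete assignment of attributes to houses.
Solution:

House | Color | Job | Drink | Hobby
-----------------------------------
  1   | white | chef | soda | gardening
  2   | black | nurse | coffee | painting
  3   | brown | pilot | juice | reading
  4   | gray | writer | tea | cooking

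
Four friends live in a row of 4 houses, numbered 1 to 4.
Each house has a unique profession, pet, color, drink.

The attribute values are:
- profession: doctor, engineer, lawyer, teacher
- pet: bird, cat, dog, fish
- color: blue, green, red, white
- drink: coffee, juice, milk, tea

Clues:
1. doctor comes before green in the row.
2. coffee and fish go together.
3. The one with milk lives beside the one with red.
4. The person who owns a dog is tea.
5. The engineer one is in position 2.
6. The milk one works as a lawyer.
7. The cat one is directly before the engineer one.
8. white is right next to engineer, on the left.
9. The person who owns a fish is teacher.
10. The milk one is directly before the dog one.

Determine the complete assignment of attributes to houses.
Solution:

House | Profession | Pet | Color | Drink
----------------------------------------
  1   | lawyer | cat | white | milk
  2   | engineer | dog | red | tea
  3   | doctor | bird | blue | juice
  4   | teacher | fish | green | coffee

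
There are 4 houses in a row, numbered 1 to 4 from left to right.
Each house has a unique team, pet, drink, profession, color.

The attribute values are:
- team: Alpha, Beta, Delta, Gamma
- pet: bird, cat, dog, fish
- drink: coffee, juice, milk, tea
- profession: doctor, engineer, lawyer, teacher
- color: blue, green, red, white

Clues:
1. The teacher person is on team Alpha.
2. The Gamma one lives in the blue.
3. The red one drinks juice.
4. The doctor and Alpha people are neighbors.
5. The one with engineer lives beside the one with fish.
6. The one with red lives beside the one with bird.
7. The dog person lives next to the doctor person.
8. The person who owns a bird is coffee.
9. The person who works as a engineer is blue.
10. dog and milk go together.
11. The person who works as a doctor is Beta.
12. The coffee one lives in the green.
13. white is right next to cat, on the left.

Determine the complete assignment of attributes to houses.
Solution:

House | Team | Pet | Drink | Profession | Color
-----------------------------------------------
  1   | Gamma | dog | milk | engineer | blue
  2   | Beta | fish | tea | doctor | white
  3   | Alpha | cat | juice | teacher | red
  4   | Delta | bird | coffee | lawyer | green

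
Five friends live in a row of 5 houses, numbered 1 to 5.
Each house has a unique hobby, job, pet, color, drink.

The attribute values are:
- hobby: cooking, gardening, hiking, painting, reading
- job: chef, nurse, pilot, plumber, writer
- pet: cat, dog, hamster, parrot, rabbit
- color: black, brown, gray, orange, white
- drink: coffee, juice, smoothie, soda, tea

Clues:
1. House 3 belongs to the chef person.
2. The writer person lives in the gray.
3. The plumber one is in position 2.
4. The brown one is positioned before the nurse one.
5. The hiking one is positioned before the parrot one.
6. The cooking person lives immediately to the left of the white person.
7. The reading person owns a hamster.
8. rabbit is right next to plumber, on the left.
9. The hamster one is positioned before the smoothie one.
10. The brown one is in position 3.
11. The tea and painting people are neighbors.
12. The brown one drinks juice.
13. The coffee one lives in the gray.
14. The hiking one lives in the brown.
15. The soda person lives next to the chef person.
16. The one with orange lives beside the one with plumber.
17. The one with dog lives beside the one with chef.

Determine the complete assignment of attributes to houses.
Solution:

House | Hobby | Job | Pet | Color | Drink
-----------------------------------------
  1   | cooking | pilot | rabbit | orange | tea
  2   | painting | plumber | dog | white | soda
  3   | hiking | chef | cat | brown | juice
  4   | reading | writer | hamster | gray | coffee
  5   | gardening | nurse | parrot | black | smoothie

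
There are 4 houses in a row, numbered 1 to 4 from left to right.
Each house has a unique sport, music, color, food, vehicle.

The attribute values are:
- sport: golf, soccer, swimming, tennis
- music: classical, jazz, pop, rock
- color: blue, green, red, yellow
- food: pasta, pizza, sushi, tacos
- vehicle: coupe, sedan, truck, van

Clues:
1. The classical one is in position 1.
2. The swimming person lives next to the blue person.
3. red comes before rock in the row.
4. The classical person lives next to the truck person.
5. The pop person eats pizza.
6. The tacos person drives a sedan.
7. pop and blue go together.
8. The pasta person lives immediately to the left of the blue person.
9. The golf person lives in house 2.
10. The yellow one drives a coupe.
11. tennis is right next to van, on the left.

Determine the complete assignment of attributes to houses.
Solution:

House | Sport | Music | Color | Food | Vehicle
----------------------------------------------
  1   | swimming | classical | yellow | pasta | coupe
  2   | golf | pop | blue | pizza | truck
  3   | tennis | jazz | red | tacos | sedan
  4   | soccer | rock | green | sushi | van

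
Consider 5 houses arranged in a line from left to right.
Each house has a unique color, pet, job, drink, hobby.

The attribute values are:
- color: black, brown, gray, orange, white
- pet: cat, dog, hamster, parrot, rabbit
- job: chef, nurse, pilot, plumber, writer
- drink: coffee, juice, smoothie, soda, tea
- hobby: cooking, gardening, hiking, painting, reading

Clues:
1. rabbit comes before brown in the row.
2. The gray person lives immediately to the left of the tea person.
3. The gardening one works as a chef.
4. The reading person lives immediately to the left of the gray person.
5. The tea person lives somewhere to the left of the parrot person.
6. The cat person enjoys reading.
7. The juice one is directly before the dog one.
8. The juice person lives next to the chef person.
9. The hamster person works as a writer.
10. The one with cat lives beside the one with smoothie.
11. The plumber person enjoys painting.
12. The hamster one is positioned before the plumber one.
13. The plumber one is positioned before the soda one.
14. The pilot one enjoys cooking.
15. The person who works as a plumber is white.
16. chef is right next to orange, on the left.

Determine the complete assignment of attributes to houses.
Solution:

House | Color | Pet | Job | Drink | Hobby
-----------------------------------------
  1   | black | cat | nurse | juice | reading
  2   | gray | dog | chef | smoothie | gardening
  3   | orange | hamster | writer | tea | hiking
  4   | white | rabbit | plumber | coffee | painting
  5   | brown | parrot | pilot | soda | cooking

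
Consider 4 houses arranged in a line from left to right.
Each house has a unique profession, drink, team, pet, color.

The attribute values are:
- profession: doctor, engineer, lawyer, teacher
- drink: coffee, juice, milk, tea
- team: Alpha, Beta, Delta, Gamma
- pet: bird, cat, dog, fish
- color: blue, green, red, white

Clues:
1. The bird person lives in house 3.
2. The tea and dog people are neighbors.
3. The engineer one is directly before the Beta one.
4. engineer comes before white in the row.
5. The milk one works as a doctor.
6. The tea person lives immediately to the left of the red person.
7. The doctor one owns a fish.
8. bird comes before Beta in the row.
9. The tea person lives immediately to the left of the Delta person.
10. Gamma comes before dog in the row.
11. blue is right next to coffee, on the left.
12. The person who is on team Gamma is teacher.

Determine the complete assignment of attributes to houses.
Solution:

House | Profession | Drink | Team | Pet | Color
-----------------------------------------------
  1   | teacher | tea | Gamma | cat | blue
  2   | lawyer | coffee | Delta | dog | red
  3   | engineer | juice | Alpha | bird | green
  4   | doctor | milk | Beta | fish | white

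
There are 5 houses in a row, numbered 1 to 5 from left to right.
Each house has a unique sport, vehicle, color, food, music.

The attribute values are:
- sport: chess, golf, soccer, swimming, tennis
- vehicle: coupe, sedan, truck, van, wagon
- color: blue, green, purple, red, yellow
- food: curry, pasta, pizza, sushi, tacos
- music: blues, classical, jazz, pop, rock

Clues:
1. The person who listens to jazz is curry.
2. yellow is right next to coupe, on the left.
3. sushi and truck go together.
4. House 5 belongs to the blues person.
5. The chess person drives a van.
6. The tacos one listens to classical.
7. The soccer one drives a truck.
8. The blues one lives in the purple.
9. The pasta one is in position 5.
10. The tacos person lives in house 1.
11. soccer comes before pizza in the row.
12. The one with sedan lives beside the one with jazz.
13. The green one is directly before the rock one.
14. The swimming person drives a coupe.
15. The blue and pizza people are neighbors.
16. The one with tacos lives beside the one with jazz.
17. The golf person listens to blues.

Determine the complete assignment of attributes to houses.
Solution:

House | Sport | Vehicle | Color | Food | Music
----------------------------------------------
  1   | tennis | sedan | yellow | tacos | classical
  2   | swimming | coupe | green | curry | jazz
  3   | soccer | truck | blue | sushi | rock
  4   | chess | van | red | pizza | pop
  5   | golf | wagon | purple | pasta | blues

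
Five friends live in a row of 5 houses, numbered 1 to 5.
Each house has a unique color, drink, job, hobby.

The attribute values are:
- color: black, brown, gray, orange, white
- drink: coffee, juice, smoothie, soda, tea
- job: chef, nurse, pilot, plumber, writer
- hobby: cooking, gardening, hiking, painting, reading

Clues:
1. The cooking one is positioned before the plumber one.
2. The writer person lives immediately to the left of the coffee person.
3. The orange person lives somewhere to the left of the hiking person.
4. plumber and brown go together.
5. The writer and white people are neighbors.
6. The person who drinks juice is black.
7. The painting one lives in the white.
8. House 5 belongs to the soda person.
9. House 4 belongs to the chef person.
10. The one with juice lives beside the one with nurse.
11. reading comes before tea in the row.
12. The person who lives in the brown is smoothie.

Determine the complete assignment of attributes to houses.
Solution:

House | Color | Drink | Job | Hobby
-----------------------------------
  1   | black | juice | writer | cooking
  2   | white | coffee | nurse | painting
  3   | brown | smoothie | plumber | reading
  4   | orange | tea | chef | gardening
  5   | gray | soda | pilot | hiking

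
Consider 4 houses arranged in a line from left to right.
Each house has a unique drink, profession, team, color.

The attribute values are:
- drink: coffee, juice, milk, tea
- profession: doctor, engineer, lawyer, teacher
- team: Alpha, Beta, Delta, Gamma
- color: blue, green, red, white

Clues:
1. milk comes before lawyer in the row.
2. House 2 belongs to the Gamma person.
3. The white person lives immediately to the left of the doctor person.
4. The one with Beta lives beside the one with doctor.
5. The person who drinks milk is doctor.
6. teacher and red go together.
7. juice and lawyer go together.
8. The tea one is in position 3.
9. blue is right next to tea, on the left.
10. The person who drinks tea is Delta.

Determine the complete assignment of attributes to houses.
Solution:

House | Drink | Profession | Team | Color
-----------------------------------------
  1   | coffee | engineer | Beta | white
  2   | milk | doctor | Gamma | blue
  3   | tea | teacher | Delta | red
  4   | juice | lawyer | Alpha | green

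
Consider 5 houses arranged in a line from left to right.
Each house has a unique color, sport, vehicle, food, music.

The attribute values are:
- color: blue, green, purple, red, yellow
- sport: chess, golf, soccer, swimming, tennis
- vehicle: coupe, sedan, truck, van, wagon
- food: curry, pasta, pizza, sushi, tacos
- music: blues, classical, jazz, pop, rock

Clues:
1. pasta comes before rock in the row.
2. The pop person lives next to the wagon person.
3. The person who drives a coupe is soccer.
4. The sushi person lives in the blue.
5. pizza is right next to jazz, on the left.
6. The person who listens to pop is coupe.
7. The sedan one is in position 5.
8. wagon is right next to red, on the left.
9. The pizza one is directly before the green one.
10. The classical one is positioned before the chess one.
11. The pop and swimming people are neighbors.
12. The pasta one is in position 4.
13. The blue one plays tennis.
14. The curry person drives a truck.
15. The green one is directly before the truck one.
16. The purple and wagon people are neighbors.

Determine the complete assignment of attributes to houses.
Solution:

House | Color | Sport | Vehicle | Food | Music
----------------------------------------------
  1   | purple | soccer | coupe | pizza | pop
  2   | green | swimming | wagon | tacos | jazz
  3   | red | golf | truck | curry | classical
  4   | yellow | chess | van | pasta | blues
  5   | blue | tennis | sedan | sushi | rock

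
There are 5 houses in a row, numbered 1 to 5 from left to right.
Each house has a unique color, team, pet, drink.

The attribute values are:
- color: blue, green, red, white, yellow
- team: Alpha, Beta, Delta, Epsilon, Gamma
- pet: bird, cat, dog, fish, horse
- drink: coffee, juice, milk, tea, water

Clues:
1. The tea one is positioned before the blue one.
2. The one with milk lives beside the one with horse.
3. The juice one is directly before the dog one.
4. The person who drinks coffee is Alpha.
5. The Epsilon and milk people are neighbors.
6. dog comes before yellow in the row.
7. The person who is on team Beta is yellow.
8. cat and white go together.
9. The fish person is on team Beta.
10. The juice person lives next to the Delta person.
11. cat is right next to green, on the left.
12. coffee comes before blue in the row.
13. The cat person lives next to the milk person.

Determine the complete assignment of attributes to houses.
Solution:

House | Color | Team | Pet | Drink
----------------------------------
  1   | white | Epsilon | cat | juice
  2   | green | Delta | dog | milk
  3   | red | Alpha | horse | coffee
  4   | yellow | Beta | fish | tea
  5   | blue | Gamma | bird | water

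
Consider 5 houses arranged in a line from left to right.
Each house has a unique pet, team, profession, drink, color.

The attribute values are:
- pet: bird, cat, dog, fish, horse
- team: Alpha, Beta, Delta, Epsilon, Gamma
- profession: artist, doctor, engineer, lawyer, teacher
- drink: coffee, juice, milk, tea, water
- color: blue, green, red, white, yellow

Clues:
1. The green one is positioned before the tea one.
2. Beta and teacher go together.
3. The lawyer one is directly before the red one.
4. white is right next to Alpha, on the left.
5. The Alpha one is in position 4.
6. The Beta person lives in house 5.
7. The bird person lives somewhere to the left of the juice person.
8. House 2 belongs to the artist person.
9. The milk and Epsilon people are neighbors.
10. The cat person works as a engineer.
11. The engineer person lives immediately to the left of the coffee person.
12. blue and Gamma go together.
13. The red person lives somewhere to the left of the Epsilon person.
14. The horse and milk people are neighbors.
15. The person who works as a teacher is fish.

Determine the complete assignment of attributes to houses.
Solution:

House | Pet | Team | Profession | Drink | Color
-----------------------------------------------
  1   | horse | Gamma | lawyer | water | blue
  2   | bird | Delta | artist | milk | red
  3   | cat | Epsilon | engineer | juice | white
  4   | dog | Alpha | doctor | coffee | green
  5   | fish | Beta | teacher | tea | yellow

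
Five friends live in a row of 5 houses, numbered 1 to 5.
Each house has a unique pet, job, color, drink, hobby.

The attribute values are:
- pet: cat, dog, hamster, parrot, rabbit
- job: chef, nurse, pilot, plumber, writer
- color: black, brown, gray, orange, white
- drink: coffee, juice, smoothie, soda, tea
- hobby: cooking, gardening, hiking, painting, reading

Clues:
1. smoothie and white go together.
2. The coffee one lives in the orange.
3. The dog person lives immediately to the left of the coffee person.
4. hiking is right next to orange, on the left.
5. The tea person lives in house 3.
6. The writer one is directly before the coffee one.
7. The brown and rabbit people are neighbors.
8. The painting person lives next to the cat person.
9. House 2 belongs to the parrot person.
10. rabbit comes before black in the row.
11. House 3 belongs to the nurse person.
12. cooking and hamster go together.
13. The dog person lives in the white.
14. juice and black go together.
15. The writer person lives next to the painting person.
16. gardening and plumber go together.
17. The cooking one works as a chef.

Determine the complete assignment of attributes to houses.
Solution:

House | Pet | Job | Color | Drink | Hobby
-----------------------------------------
  1   | dog | writer | white | smoothie | hiking
  2   | parrot | pilot | orange | coffee | painting
  3   | cat | nurse | brown | tea | reading
  4   | rabbit | plumber | gray | soda | gardening
  5   | hamster | chef | black | juice | cooking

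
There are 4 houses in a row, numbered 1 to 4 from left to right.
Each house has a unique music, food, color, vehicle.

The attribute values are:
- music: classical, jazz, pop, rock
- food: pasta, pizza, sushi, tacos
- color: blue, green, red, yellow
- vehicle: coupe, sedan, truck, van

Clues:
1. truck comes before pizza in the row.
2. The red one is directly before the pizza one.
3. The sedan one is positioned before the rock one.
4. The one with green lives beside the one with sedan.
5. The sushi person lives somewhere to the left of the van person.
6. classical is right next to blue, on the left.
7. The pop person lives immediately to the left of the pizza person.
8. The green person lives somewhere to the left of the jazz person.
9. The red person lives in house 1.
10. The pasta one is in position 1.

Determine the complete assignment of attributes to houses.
Solution:

House | Music | Food | Color | Vehicle
--------------------------------------
  1   | pop | pasta | red | truck
  2   | classical | pizza | green | coupe
  3   | jazz | sushi | blue | sedan
  4   | rock | tacos | yellow | van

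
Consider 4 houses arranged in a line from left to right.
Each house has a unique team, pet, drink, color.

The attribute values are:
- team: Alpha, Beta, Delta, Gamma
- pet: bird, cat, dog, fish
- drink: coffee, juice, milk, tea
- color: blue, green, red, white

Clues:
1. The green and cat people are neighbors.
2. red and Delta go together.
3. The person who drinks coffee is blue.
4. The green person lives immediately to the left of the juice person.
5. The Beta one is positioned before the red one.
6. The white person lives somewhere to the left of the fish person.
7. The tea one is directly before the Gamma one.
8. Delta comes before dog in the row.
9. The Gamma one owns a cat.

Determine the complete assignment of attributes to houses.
Solution:

House | Team | Pet | Drink | Color
----------------------------------
  1   | Beta | bird | tea | green
  2   | Gamma | cat | juice | white
  3   | Delta | fish | milk | red
  4   | Alpha | dog | coffee | blue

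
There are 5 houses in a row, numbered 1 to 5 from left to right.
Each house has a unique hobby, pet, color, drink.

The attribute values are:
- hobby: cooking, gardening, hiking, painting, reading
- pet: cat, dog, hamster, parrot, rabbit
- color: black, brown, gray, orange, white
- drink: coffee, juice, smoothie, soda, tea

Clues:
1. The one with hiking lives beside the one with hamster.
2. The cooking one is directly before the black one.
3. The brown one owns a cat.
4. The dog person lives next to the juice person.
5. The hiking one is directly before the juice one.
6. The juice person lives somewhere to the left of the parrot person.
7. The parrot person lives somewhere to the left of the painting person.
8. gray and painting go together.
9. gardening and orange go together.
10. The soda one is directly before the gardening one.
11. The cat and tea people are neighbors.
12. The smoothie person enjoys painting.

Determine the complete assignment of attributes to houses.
Solution:

House | Hobby | Pet | Color | Drink
-----------------------------------
  1   | hiking | dog | white | soda
  2   | gardening | hamster | orange | juice
  3   | cooking | cat | brown | coffee
  4   | reading | parrot | black | tea
  5   | painting | rabbit | gray | smoothie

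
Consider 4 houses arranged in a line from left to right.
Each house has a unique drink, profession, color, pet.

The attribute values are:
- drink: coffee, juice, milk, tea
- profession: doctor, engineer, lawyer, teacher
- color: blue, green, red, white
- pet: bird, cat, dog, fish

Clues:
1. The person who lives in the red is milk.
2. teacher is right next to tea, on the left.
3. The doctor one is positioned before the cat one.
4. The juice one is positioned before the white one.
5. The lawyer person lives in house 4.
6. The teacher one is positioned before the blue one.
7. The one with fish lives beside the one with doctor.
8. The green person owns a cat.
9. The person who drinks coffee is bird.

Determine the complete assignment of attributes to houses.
Solution:

House | Drink | Profession | Color | Pet
----------------------------------------
  1   | milk | teacher | red | fish
  2   | tea | doctor | blue | dog
  3   | juice | engineer | green | cat
  4   | coffee | lawyer | white | bird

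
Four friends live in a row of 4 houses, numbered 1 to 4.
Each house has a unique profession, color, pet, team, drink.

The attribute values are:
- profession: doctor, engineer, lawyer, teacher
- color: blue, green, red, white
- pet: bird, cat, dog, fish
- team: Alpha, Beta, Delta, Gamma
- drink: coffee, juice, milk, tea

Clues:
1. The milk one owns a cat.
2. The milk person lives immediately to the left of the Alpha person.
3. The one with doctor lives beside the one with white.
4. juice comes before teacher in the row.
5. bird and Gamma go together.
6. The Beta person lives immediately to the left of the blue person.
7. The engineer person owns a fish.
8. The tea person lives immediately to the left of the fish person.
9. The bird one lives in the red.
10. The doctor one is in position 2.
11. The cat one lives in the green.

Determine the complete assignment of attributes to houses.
Solution:

House | Profession | Color | Pet | Team | Drink
-----------------------------------------------
  1   | lawyer | green | cat | Beta | milk
  2   | doctor | blue | dog | Alpha | tea
  3   | engineer | white | fish | Delta | juice
  4   | teacher | red | bird | Gamma | coffee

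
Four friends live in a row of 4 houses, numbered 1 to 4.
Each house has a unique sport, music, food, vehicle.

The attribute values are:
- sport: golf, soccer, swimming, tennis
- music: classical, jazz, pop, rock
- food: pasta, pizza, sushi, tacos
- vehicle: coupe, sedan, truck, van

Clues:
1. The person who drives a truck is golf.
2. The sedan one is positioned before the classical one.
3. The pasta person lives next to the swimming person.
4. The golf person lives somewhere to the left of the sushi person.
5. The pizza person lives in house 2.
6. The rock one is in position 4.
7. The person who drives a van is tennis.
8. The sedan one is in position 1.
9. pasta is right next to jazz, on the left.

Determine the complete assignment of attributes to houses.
Solution:

House | Sport | Music | Food | Vehicle
--------------------------------------
  1   | soccer | pop | pasta | sedan
  2   | swimming | jazz | pizza | coupe
  3   | golf | classical | tacos | truck
  4   | tennis | rock | sushi | van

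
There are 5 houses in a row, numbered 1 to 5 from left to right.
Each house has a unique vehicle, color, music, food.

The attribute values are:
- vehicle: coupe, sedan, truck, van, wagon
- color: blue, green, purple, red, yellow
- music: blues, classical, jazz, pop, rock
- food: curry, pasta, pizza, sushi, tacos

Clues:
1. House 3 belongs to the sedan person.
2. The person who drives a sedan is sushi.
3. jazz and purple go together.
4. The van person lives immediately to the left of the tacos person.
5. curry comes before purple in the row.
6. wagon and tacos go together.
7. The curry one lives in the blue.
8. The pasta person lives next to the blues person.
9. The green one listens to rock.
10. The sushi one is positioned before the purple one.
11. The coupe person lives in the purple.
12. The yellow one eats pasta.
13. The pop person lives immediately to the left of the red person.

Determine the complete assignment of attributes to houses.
Solution:

House | Vehicle | Color | Music | Food
--------------------------------------
  1   | van | yellow | pop | pasta
  2   | wagon | red | blues | tacos
  3   | sedan | green | rock | sushi
  4   | truck | blue | classical | curry
  5   | coupe | purple | jazz | pizza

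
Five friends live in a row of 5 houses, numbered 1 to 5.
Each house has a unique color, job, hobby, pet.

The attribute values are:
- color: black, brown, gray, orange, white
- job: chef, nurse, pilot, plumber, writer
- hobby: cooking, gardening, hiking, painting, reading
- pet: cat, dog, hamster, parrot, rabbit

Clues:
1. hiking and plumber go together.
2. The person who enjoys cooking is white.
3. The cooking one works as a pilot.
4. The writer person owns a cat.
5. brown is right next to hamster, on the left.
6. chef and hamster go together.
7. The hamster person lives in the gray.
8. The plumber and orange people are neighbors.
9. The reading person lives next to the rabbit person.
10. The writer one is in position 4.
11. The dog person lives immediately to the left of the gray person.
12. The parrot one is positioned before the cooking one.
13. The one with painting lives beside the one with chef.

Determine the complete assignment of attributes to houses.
Solution:

House | Color | Job | Hobby | Pet
---------------------------------
  1   | brown | nurse | painting | dog
  2   | gray | chef | gardening | hamster
  3   | black | plumber | hiking | parrot
  4   | orange | writer | reading | cat
  5   | white | pilot | cooking | rabbit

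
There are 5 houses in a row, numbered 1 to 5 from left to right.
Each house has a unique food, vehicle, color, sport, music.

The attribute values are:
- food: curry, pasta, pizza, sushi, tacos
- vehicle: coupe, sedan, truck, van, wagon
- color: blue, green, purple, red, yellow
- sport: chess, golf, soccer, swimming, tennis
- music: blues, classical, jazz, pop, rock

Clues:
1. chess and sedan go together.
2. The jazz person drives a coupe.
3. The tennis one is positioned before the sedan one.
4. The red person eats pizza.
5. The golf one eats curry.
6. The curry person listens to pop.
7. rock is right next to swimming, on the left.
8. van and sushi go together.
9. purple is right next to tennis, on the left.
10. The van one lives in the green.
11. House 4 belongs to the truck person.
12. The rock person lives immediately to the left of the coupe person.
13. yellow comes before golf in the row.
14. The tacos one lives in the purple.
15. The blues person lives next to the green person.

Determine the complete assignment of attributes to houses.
Solution:

House | Food | Vehicle | Color | Sport | Music
----------------------------------------------
  1   | tacos | wagon | purple | soccer | blues
  2   | sushi | van | green | tennis | rock
  3   | pasta | coupe | yellow | swimming | jazz
  4   | curry | truck | blue | golf | pop
  5   | pizza | sedan | red | chess | classical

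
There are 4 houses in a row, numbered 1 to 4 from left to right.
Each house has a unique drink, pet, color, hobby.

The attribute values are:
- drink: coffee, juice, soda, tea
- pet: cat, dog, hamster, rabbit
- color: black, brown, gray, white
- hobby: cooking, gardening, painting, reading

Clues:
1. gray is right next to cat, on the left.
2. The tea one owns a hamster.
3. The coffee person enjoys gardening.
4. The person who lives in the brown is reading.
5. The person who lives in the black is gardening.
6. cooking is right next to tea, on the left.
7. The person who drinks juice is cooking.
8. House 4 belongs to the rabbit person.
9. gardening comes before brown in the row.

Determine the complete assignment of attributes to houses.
Solution:

House | Drink | Pet | Color | Hobby
-----------------------------------
  1   | juice | dog | white | cooking
  2   | tea | hamster | gray | painting
  3   | coffee | cat | black | gardening
  4   | soda | rabbit | brown | reading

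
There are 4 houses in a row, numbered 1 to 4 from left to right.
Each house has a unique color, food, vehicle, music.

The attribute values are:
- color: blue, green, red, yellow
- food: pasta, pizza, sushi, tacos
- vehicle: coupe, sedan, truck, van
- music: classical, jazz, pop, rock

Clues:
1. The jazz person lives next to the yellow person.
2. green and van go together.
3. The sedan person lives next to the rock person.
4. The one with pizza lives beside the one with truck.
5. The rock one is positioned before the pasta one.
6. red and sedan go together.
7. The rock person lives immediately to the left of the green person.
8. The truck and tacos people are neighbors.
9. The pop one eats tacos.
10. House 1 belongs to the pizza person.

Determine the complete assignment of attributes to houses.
Solution:

House | Color | Food | Vehicle | Music
--------------------------------------
  1   | red | pizza | sedan | jazz
  2   | yellow | sushi | truck | rock
  3   | green | tacos | van | pop
  4   | blue | pasta | coupe | classical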